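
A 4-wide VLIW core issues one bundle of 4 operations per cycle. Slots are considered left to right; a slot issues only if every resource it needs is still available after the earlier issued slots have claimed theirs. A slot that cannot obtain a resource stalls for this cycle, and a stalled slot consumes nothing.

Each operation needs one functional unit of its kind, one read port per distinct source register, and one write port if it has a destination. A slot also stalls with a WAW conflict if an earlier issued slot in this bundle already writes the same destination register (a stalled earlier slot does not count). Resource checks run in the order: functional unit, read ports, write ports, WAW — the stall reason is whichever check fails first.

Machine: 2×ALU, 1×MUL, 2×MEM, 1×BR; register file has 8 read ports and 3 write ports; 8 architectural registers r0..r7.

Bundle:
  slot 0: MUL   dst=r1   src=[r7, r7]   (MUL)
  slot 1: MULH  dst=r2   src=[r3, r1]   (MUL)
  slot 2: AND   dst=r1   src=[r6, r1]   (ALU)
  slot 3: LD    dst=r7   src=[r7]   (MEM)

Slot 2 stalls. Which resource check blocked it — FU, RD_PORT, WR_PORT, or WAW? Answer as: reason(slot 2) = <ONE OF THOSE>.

reason(slot 2) = WAW

(0) want 1×MUL +1rd +1wr — yes → AL2|MU0|ME2|BR1|rd7|wr2
(1) want 1×MUL +2rd +1wr — FU → AL2|MU0|ME2|BR1|rd7|wr2
(2) want 1×ALU +2rd +1wr — WAW → AL2|MU0|ME2|BR1|rd7|wr2
(3) want 1×MEM +1rd +1wr — yes → AL2|MU0|ME1|BR1|rd6|wr1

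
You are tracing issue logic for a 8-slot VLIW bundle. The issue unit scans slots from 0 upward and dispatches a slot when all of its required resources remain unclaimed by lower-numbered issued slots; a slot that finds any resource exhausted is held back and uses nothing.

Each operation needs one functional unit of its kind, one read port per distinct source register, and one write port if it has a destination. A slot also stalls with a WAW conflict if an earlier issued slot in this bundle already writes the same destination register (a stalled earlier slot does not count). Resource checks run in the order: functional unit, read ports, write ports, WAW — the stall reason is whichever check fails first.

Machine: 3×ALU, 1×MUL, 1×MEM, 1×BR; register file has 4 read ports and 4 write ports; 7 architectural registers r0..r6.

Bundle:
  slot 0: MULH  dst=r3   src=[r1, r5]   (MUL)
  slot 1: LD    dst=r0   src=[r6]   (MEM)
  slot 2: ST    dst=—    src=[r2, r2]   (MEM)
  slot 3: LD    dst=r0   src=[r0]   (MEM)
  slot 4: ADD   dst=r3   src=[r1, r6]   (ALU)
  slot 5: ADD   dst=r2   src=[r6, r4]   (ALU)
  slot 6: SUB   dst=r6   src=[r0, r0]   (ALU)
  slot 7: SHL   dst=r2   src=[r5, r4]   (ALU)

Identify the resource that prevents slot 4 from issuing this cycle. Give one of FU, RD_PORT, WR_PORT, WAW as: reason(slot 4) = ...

reason(slot 4) = RD_PORT

  0. MUL→r3 ⇒ go  {3A/0Mu/1Ld/1B | 2r 3w}
  1. MEM→r0 ⇒ go  {3A/0Mu/0Ld/1B | 1r 2w}
  2. MEM ⇒ no(FU)  {3A/0Mu/0Ld/1B | 1r 2w}
  3. MEM→r0 ⇒ no(FU)  {3A/0Mu/0Ld/1B | 1r 2w}
  4. ALU→r3 ⇒ no(RD_PORT)  {3A/0Mu/0Ld/1B | 1r 2w}
  5. ALU→r2 ⇒ no(RD_PORT)  {3A/0Mu/0Ld/1B | 1r 2w}
  6. ALU→r6 ⇒ go  {2A/0Mu/0Ld/1B | 0r 1w}
  7. ALU→r2 ⇒ no(RD_PORT)  {2A/0Mu/0Ld/1B | 0r 1w}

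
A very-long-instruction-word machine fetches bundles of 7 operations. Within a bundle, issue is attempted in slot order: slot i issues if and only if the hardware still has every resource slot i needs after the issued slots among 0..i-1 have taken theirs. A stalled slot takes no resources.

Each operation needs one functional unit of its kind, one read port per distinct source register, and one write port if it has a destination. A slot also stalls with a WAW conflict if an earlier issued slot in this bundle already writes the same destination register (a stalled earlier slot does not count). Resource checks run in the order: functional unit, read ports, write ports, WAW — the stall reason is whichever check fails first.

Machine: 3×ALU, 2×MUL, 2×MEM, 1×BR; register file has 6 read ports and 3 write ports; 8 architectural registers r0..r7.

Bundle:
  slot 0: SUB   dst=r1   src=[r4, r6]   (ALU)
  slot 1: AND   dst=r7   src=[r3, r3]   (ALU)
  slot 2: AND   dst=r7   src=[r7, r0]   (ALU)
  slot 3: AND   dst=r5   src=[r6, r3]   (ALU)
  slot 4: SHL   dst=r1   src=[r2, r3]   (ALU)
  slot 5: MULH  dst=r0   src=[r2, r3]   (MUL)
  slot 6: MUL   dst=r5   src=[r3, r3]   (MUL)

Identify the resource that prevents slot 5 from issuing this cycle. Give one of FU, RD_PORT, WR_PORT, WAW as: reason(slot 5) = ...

  0. ALU→r1 ⇒ go  {2A/2Mu/2Ld/1B | 4r 2w}
  1. ALU→r7 ⇒ go  {1A/2Mu/2Ld/1B | 3r 1w}
  2. ALU→r7 ⇒ no(WAW)  {1A/2Mu/2Ld/1B | 3r 1w}
  3. ALU→r5 ⇒ go  {0A/2Mu/2Ld/1B | 1r 0w}
  4. ALU→r1 ⇒ no(FU)  {0A/2Mu/2Ld/1B | 1r 0w}
  5. MUL→r0 ⇒ no(RD_PORT)  {0A/2Mu/2Ld/1B | 1r 0w}
  6. MUL→r5 ⇒ no(WR_PORT)  {0A/2Mu/2Ld/1B | 1r 0w}

reason(slot 5) = RD_PORT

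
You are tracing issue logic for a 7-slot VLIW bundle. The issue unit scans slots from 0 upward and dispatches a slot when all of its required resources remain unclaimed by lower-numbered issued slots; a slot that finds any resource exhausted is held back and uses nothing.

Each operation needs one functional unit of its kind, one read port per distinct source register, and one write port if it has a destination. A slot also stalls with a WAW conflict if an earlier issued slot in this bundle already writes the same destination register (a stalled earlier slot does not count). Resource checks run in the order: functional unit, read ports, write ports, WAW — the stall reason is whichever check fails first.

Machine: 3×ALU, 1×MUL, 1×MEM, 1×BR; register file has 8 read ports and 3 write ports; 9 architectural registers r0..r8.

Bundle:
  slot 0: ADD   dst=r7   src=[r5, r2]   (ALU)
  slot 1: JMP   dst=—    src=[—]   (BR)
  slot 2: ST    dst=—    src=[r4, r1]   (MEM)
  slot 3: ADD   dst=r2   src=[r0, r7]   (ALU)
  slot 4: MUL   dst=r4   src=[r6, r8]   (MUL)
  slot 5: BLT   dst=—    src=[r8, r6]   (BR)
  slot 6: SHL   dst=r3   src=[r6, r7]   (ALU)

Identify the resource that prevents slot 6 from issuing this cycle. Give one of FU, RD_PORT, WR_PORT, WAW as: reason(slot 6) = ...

#0 ALU src=r5,r2 dispatched  <A:2 Mu:1 Ld:1 B:1 rd:6 wr:2>
#1 BR src=- dispatched  <A:2 Mu:1 Ld:1 B:0 rd:6 wr:2>
#2 MEM src=r4,r1 dispatched  <A:2 Mu:1 Ld:0 B:0 rd:4 wr:2>
#3 ALU src=r0,r7 dispatched  <A:1 Mu:1 Ld:0 B:0 rd:2 wr:1>
#4 MUL src=r6,r8 dispatched  <A:1 Mu:0 Ld:0 B:0 rd:0 wr:0>
#5 BR src=r8,r6 held:FU  <A:1 Mu:0 Ld:0 B:0 rd:0 wr:0>
#6 ALU src=r6,r7 held:RD_PORT  <A:1 Mu:0 Ld:0 B:0 rd:0 wr:0>

reason(slot 6) = RD_PORT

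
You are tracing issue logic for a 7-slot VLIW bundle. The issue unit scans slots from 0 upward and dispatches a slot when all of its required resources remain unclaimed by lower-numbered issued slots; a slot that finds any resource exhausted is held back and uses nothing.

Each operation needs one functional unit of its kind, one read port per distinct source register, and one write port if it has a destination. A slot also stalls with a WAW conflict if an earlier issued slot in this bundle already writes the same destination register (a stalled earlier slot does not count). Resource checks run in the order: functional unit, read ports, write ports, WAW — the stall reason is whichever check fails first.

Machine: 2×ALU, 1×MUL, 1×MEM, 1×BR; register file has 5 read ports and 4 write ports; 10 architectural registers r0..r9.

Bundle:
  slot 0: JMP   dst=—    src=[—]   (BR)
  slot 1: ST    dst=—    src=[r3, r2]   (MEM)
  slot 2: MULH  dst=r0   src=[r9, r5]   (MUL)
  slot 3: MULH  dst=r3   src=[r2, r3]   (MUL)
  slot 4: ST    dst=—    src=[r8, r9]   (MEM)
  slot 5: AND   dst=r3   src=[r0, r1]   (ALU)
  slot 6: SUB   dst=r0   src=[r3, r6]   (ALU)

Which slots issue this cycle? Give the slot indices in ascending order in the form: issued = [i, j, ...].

(0) want 1×BR +0rd +0wr — yes → AL2|MU1|ME1|BR0|rd5|wr4
(1) want 1×MEM +2rd +0wr — yes → AL2|MU1|ME0|BR0|rd3|wr4
(2) want 1×MUL +2rd +1wr — yes → AL2|MU0|ME0|BR0|rd1|wr3
(3) want 1×MUL +2rd +1wr — FU → AL2|MU0|ME0|BR0|rd1|wr3
(4) want 1×MEM +2rd +0wr — FU → AL2|MU0|ME0|BR0|rd1|wr3
(5) want 1×ALU +2rd +1wr — RD_PORT → AL2|MU0|ME0|BR0|rd1|wr3
(6) want 1×ALU +2rd +1wr — RD_PORT → AL2|MU0|ME0|BR0|rd1|wr3

issued = [0, 1, 2]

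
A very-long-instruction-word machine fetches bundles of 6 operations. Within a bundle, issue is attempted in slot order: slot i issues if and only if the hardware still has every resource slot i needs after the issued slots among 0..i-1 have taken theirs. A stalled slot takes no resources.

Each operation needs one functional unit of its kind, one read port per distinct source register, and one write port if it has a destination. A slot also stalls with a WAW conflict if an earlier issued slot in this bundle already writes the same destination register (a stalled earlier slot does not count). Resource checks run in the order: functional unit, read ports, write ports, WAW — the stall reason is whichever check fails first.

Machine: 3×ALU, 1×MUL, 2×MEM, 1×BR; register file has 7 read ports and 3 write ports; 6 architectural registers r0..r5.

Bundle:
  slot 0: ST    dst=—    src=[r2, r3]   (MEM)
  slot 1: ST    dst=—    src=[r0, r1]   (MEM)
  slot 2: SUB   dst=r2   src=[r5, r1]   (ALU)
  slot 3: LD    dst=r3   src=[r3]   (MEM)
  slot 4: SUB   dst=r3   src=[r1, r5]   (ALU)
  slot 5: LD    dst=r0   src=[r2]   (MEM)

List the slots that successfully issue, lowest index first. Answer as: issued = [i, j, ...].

slot 0 (MEM): ISSUE — free A3,Mu1,Ld1,B1 rp5 wp3
slot 1 (MEM): ISSUE — free A3,Mu1,Ld0,B1 rp3 wp3
slot 2 (ALU): ISSUE — free A2,Mu1,Ld0,B1 rp1 wp2
slot 3 (MEM): stall FU — free A2,Mu1,Ld0,B1 rp1 wp2
slot 4 (ALU): stall RD_PORT — free A2,Mu1,Ld0,B1 rp1 wp2
slot 5 (MEM): stall FU — free A2,Mu1,Ld0,B1 rp1 wp2

issued = [0, 1, 2]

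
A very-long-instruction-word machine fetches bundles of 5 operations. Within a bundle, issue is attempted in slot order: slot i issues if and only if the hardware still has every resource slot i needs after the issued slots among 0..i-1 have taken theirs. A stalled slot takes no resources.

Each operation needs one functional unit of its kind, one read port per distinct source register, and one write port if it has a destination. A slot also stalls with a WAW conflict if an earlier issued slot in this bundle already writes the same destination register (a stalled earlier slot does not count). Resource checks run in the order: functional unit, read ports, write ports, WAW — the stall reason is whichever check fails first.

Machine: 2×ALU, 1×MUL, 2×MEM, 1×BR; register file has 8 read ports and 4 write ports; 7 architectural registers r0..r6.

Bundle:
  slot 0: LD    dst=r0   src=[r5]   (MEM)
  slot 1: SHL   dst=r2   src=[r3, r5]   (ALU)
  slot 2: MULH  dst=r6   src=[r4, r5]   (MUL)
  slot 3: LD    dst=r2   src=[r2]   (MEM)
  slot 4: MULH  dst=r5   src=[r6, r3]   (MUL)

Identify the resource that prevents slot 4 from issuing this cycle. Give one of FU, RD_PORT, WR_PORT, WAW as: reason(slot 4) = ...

reason(slot 4) = FU

slot 0 (MEM): ISSUE — free A2,Mu1,Ld1,B1 rp7 wp3
slot 1 (ALU): ISSUE — free A1,Mu1,Ld1,B1 rp5 wp2
slot 2 (MUL): ISSUE — free A1,Mu0,Ld1,B1 rp3 wp1
slot 3 (MEM): stall WAW — free A1,Mu0,Ld1,B1 rp3 wp1
slot 4 (MUL): stall FU — free A1,Mu0,Ld1,B1 rp3 wp1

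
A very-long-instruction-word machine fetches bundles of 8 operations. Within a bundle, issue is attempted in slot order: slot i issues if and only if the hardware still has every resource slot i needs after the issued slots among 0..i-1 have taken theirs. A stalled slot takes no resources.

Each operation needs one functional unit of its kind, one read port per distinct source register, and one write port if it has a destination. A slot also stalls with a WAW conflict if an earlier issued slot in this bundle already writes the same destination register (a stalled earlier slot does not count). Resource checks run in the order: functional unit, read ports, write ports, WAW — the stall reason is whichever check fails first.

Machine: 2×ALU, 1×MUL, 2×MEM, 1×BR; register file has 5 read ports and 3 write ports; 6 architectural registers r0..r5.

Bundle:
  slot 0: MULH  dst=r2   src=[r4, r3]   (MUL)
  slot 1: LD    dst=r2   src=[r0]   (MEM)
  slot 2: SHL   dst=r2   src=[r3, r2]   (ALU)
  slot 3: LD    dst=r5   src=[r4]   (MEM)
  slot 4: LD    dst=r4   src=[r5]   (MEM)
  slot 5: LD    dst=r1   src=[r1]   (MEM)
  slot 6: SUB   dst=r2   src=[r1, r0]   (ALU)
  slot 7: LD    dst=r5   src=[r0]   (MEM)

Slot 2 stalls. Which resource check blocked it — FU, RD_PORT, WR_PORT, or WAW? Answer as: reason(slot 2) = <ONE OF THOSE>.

#0 MUL src=r4,r3 dispatched  <A:2 Mu:0 Ld:2 B:1 rd:3 wr:2>
#1 MEM src=r0 held:WAW  <A:2 Mu:0 Ld:2 B:1 rd:3 wr:2>
#2 ALU src=r3,r2 held:WAW  <A:2 Mu:0 Ld:2 B:1 rd:3 wr:2>
#3 MEM src=r4 dispatched  <A:2 Mu:0 Ld:1 B:1 rd:2 wr:1>
#4 MEM src=r5 dispatched  <A:2 Mu:0 Ld:0 B:1 rd:1 wr:0>
#5 MEM src=r1 held:FU  <A:2 Mu:0 Ld:0 B:1 rd:1 wr:0>
#6 ALU src=r1,r0 held:RD_PORT  <A:2 Mu:0 Ld:0 B:1 rd:1 wr:0>
#7 MEM src=r0 held:FU  <A:2 Mu:0 Ld:0 B:1 rd:1 wr:0>

reason(slot 2) = WAW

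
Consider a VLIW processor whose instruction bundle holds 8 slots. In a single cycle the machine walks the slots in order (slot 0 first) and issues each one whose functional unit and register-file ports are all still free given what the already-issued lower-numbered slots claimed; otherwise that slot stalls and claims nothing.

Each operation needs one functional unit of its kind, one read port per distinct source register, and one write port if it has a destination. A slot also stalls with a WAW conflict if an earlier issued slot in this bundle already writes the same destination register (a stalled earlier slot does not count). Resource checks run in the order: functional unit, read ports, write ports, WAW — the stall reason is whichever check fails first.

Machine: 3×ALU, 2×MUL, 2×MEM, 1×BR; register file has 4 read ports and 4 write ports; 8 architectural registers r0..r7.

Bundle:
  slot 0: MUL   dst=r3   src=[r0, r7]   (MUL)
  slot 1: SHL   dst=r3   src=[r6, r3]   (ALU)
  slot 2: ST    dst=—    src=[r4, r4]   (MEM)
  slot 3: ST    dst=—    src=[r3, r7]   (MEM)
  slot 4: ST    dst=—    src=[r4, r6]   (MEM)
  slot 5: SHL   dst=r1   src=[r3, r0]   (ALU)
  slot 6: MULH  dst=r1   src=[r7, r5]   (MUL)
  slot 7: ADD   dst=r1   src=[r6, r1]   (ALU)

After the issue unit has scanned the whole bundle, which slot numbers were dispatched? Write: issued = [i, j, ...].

[0] MUL needs rd=2 wr=1: ok; after: ALU=3 MUL=1 MEM=2 BR=1, R=2, W=3
[1] ALU needs rd=2 wr=1: WAW; after: ALU=3 MUL=1 MEM=2 BR=1, R=2, W=3
[2] MEM needs rd=1 wr=0: ok; after: ALU=3 MUL=1 MEM=1 BR=1, R=1, W=3
[3] MEM needs rd=2 wr=0: RD_PORT; after: ALU=3 MUL=1 MEM=1 BR=1, R=1, W=3
[4] MEM needs rd=2 wr=0: RD_PORT; after: ALU=3 MUL=1 MEM=1 BR=1, R=1, W=3
[5] ALU needs rd=2 wr=1: RD_PORT; after: ALU=3 MUL=1 MEM=1 BR=1, R=1, W=3
[6] MUL needs rd=2 wr=1: RD_PORT; after: ALU=3 MUL=1 MEM=1 BR=1, R=1, W=3
[7] ALU needs rd=2 wr=1: RD_PORT; after: ALU=3 MUL=1 MEM=1 BR=1, R=1, W=3

issued = [0, 2]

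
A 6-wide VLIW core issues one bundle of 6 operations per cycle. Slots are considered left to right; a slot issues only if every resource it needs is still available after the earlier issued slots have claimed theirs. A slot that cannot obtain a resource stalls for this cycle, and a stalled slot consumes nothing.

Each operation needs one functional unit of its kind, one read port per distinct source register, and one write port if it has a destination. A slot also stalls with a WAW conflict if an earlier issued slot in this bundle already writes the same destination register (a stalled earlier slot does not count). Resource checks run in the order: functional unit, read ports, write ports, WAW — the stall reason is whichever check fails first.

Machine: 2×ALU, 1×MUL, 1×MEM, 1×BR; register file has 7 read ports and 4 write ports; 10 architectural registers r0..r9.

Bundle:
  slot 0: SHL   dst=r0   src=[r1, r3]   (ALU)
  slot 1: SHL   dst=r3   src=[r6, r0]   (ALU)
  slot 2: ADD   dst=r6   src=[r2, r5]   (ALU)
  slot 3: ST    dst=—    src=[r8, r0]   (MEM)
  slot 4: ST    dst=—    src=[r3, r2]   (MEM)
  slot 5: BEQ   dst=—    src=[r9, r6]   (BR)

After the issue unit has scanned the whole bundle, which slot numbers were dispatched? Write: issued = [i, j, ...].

(0) want 1×ALU +2rd +1wr — yes → AL1|MU1|ME1|BR1|rd5|wr3
(1) want 1×ALU +2rd +1wr — yes → AL0|MU1|ME1|BR1|rd3|wr2
(2) want 1×ALU +2rd +1wr — FU → AL0|MU1|ME1|BR1|rd3|wr2
(3) want 1×MEM +2rd +0wr — yes → AL0|MU1|ME0|BR1|rd1|wr2
(4) want 1×MEM +2rd +0wr — FU → AL0|MU1|ME0|BR1|rd1|wr2
(5) want 1×BR +2rd +0wr — RD_PORT → AL0|MU1|ME0|BR1|rd1|wr2

issued = [0, 1, 3]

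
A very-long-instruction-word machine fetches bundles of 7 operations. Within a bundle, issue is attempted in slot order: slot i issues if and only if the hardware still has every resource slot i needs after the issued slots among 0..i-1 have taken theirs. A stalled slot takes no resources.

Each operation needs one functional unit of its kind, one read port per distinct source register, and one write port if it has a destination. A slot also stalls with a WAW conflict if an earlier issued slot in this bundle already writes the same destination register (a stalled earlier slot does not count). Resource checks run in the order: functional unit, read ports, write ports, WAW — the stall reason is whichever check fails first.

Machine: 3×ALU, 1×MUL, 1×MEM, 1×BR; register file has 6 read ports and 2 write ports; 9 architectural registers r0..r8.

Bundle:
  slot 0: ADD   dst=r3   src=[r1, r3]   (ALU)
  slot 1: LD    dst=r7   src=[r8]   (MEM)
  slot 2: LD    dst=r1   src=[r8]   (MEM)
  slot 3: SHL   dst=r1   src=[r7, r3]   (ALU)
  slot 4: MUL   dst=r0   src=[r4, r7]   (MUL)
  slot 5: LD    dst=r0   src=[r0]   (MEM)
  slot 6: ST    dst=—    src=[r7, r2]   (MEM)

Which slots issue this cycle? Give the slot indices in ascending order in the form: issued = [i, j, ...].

slot 0 (ALU): ISSUE — free A2,Mu1,Ld1,B1 rp4 wp1
slot 1 (MEM): ISSUE — free A2,Mu1,Ld0,B1 rp3 wp0
slot 2 (MEM): stall FU — free A2,Mu1,Ld0,B1 rp3 wp0
slot 3 (ALU): stall WR_PORT — free A2,Mu1,Ld0,B1 rp3 wp0
slot 4 (MUL): stall WR_PORT — free A2,Mu1,Ld0,B1 rp3 wp0
slot 5 (MEM): stall FU — free A2,Mu1,Ld0,B1 rp3 wp0
slot 6 (MEM): stall FU — free A2,Mu1,Ld0,B1 rp3 wp0

issued = [0, 1]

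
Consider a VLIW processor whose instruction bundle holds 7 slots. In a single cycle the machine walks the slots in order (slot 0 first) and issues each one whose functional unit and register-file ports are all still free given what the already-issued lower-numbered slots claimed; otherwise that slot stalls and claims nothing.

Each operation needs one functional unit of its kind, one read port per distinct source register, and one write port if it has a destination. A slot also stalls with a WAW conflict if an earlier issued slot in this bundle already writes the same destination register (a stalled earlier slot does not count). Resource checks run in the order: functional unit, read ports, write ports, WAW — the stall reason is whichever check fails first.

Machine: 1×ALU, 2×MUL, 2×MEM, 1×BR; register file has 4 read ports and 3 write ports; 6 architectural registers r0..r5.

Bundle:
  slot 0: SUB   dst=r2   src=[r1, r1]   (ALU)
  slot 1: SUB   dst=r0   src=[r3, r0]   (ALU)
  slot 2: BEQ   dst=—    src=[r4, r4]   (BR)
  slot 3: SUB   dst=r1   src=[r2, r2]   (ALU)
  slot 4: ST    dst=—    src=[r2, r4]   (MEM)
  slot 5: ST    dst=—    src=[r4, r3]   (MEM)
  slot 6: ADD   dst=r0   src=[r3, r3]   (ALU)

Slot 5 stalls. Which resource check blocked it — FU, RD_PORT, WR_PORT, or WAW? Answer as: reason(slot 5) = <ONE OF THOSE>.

(0) want 1×ALU +1rd +1wr — yes → AL0|MU2|ME2|BR1|rd3|wr2
(1) want 1×ALU +2rd +1wr — FU → AL0|MU2|ME2|BR1|rd3|wr2
(2) want 1×BR +1rd +0wr — yes → AL0|MU2|ME2|BR0|rd2|wr2
(3) want 1×ALU +1rd +1wr — FU → AL0|MU2|ME2|BR0|rd2|wr2
(4) want 1×MEM +2rd +0wr — yes → AL0|MU2|ME1|BR0|rd0|wr2
(5) want 1×MEM +2rd +0wr — RD_PORT → AL0|MU2|ME1|BR0|rd0|wr2
(6) want 1×ALU +1rd +1wr — FU → AL0|MU2|ME1|BR0|rd0|wr2

reason(slot 5) = RD_PORT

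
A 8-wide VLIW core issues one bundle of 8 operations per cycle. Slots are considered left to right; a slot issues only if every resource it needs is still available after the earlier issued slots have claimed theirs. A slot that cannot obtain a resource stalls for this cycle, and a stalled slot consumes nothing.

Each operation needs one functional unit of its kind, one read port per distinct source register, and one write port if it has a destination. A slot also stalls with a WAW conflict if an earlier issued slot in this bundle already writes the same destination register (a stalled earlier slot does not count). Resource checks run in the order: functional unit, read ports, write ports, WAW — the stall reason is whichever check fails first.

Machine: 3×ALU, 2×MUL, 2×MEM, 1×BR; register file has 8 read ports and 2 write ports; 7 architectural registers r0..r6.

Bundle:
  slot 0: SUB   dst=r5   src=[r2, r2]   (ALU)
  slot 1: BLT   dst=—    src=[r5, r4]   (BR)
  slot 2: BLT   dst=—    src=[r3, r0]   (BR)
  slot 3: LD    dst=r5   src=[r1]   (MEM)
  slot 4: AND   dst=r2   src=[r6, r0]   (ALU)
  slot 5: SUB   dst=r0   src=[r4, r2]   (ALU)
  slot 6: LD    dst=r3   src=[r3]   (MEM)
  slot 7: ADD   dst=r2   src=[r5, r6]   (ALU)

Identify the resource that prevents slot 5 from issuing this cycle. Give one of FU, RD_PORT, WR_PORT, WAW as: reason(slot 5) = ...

  0. ALU→r5 ⇒ go  {2A/2Mu/2Ld/1B | 7r 1w}
  1. BR ⇒ go  {2A/2Mu/2Ld/0B | 5r 1w}
  2. BR ⇒ no(FU)  {2A/2Mu/2Ld/0B | 5r 1w}
  3. MEM→r5 ⇒ no(WAW)  {2A/2Mu/2Ld/0B | 5r 1w}
  4. ALU→r2 ⇒ go  {1A/2Mu/2Ld/0B | 3r 0w}
  5. ALU→r0 ⇒ no(WR_PORT)  {1A/2Mu/2Ld/0B | 3r 0w}
  6. MEM→r3 ⇒ no(WR_PORT)  {1A/2Mu/2Ld/0B | 3r 0w}
  7. ALU→r2 ⇒ no(WR_PORT)  {1A/2Mu/2Ld/0B | 3r 0w}

reason(slot 5) = WR_PORT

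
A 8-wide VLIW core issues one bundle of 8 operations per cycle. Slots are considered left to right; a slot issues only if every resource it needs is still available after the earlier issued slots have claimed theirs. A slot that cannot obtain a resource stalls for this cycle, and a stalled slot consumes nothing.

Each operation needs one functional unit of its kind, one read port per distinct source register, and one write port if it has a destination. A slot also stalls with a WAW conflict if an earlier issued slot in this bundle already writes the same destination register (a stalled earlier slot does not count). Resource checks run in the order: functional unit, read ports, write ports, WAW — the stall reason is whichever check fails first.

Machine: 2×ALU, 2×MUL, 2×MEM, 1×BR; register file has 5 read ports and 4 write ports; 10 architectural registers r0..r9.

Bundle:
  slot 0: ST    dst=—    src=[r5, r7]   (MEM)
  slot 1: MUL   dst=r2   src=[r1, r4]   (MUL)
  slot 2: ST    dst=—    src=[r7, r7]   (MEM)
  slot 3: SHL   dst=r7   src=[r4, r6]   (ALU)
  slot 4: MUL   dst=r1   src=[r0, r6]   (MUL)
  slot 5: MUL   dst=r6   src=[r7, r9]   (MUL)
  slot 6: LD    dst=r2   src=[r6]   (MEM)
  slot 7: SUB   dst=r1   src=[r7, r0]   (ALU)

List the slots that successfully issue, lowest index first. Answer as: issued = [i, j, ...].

issued = [0, 1, 2]

[0] MEM needs rd=2 wr=0: ok; after: ALU=2 MUL=2 MEM=1 BR=1, R=3, W=4
[1] MUL needs rd=2 wr=1: ok; after: ALU=2 MUL=1 MEM=1 BR=1, R=1, W=3
[2] MEM needs rd=1 wr=0: ok; after: ALU=2 MUL=1 MEM=0 BR=1, R=0, W=3
[3] ALU needs rd=2 wr=1: RD_PORT; after: ALU=2 MUL=1 MEM=0 BR=1, R=0, W=3
[4] MUL needs rd=2 wr=1: RD_PORT; after: ALU=2 MUL=1 MEM=0 BR=1, R=0, W=3
[5] MUL needs rd=2 wr=1: RD_PORT; after: ALU=2 MUL=1 MEM=0 BR=1, R=0, W=3
[6] MEM needs rd=1 wr=1: FU; after: ALU=2 MUL=1 MEM=0 BR=1, R=0, W=3
[7] ALU needs rd=2 wr=1: RD_PORT; after: ALU=2 MUL=1 MEM=0 BR=1, R=0, W=3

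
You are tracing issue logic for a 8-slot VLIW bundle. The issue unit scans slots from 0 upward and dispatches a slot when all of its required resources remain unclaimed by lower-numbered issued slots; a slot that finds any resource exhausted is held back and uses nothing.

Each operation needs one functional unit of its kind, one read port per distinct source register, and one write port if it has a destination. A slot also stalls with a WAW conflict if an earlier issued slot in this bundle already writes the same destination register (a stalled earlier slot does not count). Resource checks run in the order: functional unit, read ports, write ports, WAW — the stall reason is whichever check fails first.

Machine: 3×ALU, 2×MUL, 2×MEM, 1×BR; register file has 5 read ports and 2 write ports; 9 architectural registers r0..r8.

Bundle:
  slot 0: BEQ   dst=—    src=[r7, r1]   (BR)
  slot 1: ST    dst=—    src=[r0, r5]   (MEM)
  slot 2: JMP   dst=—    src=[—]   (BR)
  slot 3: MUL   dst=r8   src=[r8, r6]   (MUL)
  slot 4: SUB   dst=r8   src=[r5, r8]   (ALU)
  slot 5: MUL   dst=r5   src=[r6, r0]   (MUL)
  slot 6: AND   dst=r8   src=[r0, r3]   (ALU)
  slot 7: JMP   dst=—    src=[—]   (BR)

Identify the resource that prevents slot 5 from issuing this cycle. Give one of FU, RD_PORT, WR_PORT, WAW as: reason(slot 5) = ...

reason(slot 5) = RD_PORT

#0 BR src=r7,r1 dispatched  <A:3 Mu:2 Ld:2 B:0 rd:3 wr:2>
#1 MEM src=r0,r5 dispatched  <A:3 Mu:2 Ld:1 B:0 rd:1 wr:2>
#2 BR src=- held:FU  <A:3 Mu:2 Ld:1 B:0 rd:1 wr:2>
#3 MUL src=r8,r6 held:RD_PORT  <A:3 Mu:2 Ld:1 B:0 rd:1 wr:2>
#4 ALU src=r5,r8 held:RD_PORT  <A:3 Mu:2 Ld:1 B:0 rd:1 wr:2>
#5 MUL src=r6,r0 held:RD_PORT  <A:3 Mu:2 Ld:1 B:0 rd:1 wr:2>
#6 ALU src=r0,r3 held:RD_PORT  <A:3 Mu:2 Ld:1 B:0 rd:1 wr:2>
#7 BR src=- held:FU  <A:3 Mu:2 Ld:1 B:0 rd:1 wr:2>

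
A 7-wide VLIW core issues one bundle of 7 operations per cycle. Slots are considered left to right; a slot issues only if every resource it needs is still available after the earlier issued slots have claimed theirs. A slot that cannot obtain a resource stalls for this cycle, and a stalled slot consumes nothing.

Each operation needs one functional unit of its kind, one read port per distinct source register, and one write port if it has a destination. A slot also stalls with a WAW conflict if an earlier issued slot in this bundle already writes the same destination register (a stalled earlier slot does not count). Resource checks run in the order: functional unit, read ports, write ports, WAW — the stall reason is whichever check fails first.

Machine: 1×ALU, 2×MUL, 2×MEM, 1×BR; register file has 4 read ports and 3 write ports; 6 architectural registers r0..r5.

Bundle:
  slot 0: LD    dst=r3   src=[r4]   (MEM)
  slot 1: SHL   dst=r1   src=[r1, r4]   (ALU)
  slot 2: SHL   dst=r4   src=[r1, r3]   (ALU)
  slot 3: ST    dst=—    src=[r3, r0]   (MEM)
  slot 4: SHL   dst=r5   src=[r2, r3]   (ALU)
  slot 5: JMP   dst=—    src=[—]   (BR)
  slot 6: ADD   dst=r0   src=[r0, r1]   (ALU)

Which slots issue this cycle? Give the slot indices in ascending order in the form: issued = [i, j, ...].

#0 MEM src=r4 dispatched  <A:1 Mu:2 Ld:1 B:1 rd:3 wr:2>
#1 ALU src=r1,r4 dispatched  <A:0 Mu:2 Ld:1 B:1 rd:1 wr:1>
#2 ALU src=r1,r3 held:FU  <A:0 Mu:2 Ld:1 B:1 rd:1 wr:1>
#3 MEM src=r3,r0 held:RD_PORT  <A:0 Mu:2 Ld:1 B:1 rd:1 wr:1>
#4 ALU src=r2,r3 held:FU  <A:0 Mu:2 Ld:1 B:1 rd:1 wr:1>
#5 BR src=- dispatched  <A:0 Mu:2 Ld:1 B:0 rd:1 wr:1>
#6 ALU src=r0,r1 held:FU  <A:0 Mu:2 Ld:1 B:0 rd:1 wr:1>

issued = [0, 1, 5]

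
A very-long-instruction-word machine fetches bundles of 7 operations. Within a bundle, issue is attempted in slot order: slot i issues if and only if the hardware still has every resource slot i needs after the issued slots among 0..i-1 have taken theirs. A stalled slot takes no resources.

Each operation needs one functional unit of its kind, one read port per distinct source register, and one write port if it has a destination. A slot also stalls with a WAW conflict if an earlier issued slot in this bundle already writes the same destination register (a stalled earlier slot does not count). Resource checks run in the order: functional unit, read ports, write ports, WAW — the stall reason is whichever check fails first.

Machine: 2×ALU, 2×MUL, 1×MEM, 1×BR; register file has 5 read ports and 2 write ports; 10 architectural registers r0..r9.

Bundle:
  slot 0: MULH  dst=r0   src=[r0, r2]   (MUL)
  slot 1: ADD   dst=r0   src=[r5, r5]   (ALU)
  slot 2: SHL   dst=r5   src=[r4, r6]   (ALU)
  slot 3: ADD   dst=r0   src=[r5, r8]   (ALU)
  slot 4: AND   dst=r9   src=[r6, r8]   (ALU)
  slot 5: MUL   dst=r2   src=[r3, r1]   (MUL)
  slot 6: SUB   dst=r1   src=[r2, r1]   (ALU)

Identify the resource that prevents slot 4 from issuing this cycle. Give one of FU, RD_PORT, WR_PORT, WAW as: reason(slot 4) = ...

reason(slot 4) = RD_PORT

#0 MUL src=r0,r2 dispatched  <A:2 Mu:1 Ld:1 B:1 rd:3 wr:1>
#1 ALU src=r5,r5 held:WAW  <A:2 Mu:1 Ld:1 B:1 rd:3 wr:1>
#2 ALU src=r4,r6 dispatched  <A:1 Mu:1 Ld:1 B:1 rd:1 wr:0>
#3 ALU src=r5,r8 held:RD_PORT  <A:1 Mu:1 Ld:1 B:1 rd:1 wr:0>
#4 ALU src=r6,r8 held:RD_PORT  <A:1 Mu:1 Ld:1 B:1 rd:1 wr:0>
#5 MUL src=r3,r1 held:RD_PORT  <A:1 Mu:1 Ld:1 B:1 rd:1 wr:0>
#6 ALU src=r2,r1 held:RD_PORT  <A:1 Mu:1 Ld:1 B:1 rd:1 wr:0>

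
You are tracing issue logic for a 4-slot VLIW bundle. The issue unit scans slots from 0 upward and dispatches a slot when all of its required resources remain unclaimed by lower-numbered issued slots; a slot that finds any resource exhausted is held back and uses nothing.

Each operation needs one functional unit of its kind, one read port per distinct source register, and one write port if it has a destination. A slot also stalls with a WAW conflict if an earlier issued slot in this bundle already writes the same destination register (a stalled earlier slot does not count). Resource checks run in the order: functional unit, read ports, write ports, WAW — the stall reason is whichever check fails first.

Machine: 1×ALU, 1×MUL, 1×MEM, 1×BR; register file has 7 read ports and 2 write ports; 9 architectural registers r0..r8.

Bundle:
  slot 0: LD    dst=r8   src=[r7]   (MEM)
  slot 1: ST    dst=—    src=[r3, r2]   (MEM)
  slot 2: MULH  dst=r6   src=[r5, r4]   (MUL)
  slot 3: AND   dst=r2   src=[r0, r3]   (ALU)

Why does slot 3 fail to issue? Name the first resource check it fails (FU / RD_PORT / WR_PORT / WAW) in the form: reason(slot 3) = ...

reason(slot 3) = WR_PORT

(0) want 1×MEM +1rd +1wr — yes → AL1|MU1|ME0|BR1|rd6|wr1
(1) want 1×MEM +2rd +0wr — FU → AL1|MU1|ME0|BR1|rd6|wr1
(2) want 1×MUL +2rd +1wr — yes → AL1|MU0|ME0|BR1|rd4|wr0
(3) want 1×ALU +2rd +1wr — WR_PORT → AL1|MU0|ME0|BR1|rd4|wr0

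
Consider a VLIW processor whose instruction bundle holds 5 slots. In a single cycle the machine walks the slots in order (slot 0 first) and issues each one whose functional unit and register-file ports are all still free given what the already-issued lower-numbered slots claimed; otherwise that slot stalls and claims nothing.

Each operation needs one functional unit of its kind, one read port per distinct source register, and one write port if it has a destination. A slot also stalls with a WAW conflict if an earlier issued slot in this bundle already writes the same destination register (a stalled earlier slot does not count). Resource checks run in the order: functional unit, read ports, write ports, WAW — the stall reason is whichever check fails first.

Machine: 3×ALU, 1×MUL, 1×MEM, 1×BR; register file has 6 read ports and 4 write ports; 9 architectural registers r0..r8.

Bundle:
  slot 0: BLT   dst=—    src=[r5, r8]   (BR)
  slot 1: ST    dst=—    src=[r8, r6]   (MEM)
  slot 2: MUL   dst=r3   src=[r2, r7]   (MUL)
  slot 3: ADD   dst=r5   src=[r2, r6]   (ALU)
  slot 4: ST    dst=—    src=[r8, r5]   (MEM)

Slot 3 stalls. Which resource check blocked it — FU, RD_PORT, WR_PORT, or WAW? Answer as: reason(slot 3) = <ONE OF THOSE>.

reason(slot 3) = RD_PORT

  0. BR ⇒ go  {3A/1Mu/1Ld/0B | 4r 4w}
  1. MEM ⇒ go  {3A/1Mu/0Ld/0B | 2r 4w}
  2. MUL→r3 ⇒ go  {3A/0Mu/0Ld/0B | 0r 3w}
  3. ALU→r5 ⇒ no(RD_PORT)  {3A/0Mu/0Ld/0B | 0r 3w}
  4. MEM ⇒ no(FU)  {3A/0Mu/0Ld/0B | 0r 3w}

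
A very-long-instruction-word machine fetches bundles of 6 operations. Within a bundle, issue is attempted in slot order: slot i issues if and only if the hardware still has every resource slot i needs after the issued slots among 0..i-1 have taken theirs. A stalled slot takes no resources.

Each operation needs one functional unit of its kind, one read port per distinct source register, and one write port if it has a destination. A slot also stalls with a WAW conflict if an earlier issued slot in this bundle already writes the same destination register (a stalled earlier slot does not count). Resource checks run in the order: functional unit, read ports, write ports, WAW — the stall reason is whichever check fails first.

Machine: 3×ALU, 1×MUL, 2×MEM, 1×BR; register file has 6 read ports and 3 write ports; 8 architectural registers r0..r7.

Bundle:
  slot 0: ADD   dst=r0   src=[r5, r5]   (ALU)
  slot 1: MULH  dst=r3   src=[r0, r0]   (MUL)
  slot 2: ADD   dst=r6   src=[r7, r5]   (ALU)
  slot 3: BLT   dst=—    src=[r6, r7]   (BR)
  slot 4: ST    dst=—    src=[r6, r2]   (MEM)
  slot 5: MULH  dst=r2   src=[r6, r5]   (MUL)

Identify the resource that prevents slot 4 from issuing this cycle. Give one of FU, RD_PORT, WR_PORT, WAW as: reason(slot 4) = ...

slot 0 (ALU): ISSUE — free A2,Mu1,Ld2,B1 rp5 wp2
slot 1 (MUL): ISSUE — free A2,Mu0,Ld2,B1 rp4 wp1
slot 2 (ALU): ISSUE — free A1,Mu0,Ld2,B1 rp2 wp0
slot 3 (BR): ISSUE — free A1,Mu0,Ld2,B0 rp0 wp0
slot 4 (MEM): stall RD_PORT — free A1,Mu0,Ld2,B0 rp0 wp0
slot 5 (MUL): stall FU — free A1,Mu0,Ld2,B0 rp0 wp0

reason(slot 4) = RD_PORT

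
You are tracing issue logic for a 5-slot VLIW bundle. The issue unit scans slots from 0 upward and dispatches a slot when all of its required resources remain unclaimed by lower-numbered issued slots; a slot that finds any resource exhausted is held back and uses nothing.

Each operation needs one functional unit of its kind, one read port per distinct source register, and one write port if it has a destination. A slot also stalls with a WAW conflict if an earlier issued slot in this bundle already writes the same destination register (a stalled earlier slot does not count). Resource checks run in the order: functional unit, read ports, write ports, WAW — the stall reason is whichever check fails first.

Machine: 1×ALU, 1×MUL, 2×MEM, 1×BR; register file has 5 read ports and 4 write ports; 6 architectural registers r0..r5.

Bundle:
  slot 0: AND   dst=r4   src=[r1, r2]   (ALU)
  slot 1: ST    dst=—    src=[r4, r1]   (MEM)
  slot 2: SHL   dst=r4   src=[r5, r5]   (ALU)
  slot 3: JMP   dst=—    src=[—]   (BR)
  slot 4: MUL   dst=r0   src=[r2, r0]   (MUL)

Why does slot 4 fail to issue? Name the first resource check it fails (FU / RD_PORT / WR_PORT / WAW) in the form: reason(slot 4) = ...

reason(slot 4) = RD_PORT

[0] ALU needs rd=2 wr=1: ok; after: ALU=0 MUL=1 MEM=2 BR=1, R=3, W=3
[1] MEM needs rd=2 wr=0: ok; after: ALU=0 MUL=1 MEM=1 BR=1, R=1, W=3
[2] ALU needs rd=1 wr=1: FU; after: ALU=0 MUL=1 MEM=1 BR=1, R=1, W=3
[3] BR needs rd=0 wr=0: ok; after: ALU=0 MUL=1 MEM=1 BR=0, R=1, W=3
[4] MUL needs rd=2 wr=1: RD_PORT; after: ALU=0 MUL=1 MEM=1 BR=0, R=1, W=3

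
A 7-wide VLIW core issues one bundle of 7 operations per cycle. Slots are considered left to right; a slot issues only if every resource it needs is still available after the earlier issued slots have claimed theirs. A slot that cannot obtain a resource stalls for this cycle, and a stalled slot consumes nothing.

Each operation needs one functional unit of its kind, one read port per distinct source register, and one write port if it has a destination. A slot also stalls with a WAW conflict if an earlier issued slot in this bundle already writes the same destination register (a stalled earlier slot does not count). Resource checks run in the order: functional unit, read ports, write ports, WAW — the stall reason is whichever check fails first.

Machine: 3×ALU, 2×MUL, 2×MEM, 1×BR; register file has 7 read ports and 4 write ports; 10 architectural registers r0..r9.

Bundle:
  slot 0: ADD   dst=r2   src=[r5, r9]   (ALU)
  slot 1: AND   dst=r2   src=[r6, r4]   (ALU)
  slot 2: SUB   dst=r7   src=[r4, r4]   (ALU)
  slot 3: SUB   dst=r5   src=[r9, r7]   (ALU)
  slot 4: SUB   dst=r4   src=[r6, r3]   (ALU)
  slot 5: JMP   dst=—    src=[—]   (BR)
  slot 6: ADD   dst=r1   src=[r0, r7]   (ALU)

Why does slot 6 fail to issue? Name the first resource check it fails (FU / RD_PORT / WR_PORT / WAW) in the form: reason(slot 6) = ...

reason(slot 6) = FU

[0] ALU needs rd=2 wr=1: ok; after: ALU=2 MUL=2 MEM=2 BR=1, R=5, W=3
[1] ALU needs rd=2 wr=1: WAW; after: ALU=2 MUL=2 MEM=2 BR=1, R=5, W=3
[2] ALU needs rd=1 wr=1: ok; after: ALU=1 MUL=2 MEM=2 BR=1, R=4, W=2
[3] ALU needs rd=2 wr=1: ok; after: ALU=0 MUL=2 MEM=2 BR=1, R=2, W=1
[4] ALU needs rd=2 wr=1: FU; after: ALU=0 MUL=2 MEM=2 BR=1, R=2, W=1
[5] BR needs rd=0 wr=0: ok; after: ALU=0 MUL=2 MEM=2 BR=0, R=2, W=1
[6] ALU needs rd=2 wr=1: FU; after: ALU=0 MUL=2 MEM=2 BR=0, R=2, W=1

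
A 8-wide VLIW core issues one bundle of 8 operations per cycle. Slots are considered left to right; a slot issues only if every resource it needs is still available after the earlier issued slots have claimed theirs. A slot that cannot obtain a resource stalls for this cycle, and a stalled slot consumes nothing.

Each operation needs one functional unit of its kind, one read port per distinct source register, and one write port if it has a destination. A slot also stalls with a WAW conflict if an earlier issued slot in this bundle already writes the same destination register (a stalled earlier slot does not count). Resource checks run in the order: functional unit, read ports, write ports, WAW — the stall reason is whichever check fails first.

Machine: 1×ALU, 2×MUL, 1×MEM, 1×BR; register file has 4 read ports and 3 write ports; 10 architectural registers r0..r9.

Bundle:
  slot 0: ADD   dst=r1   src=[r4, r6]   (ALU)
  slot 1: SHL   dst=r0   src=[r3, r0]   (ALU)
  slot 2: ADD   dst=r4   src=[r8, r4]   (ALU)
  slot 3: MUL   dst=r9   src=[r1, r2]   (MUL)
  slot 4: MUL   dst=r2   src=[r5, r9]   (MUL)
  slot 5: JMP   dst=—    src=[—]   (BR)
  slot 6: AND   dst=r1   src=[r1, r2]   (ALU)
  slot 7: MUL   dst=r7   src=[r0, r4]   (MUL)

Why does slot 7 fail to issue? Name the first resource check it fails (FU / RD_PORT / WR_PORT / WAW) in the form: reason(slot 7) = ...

#0 ALU src=r4,r6 dispatched  <A:0 Mu:2 Ld:1 B:1 rd:2 wr:2>
#1 ALU src=r3,r0 held:FU  <A:0 Mu:2 Ld:1 B:1 rd:2 wr:2>
#2 ALU src=r8,r4 held:FU  <A:0 Mu:2 Ld:1 B:1 rd:2 wr:2>
#3 MUL src=r1,r2 dispatched  <A:0 Mu:1 Ld:1 B:1 rd:0 wr:1>
#4 MUL src=r5,r9 held:RD_PORT  <A:0 Mu:1 Ld:1 B:1 rd:0 wr:1>
#5 BR src=- dispatched  <A:0 Mu:1 Ld:1 B:0 rd:0 wr:1>
#6 ALU src=r1,r2 held:FU  <A:0 Mu:1 Ld:1 B:0 rd:0 wr:1>
#7 MUL src=r0,r4 held:RD_PORT  <A:0 Mu:1 Ld:1 B:0 rd:0 wr:1>

reason(slot 7) = RD_PORT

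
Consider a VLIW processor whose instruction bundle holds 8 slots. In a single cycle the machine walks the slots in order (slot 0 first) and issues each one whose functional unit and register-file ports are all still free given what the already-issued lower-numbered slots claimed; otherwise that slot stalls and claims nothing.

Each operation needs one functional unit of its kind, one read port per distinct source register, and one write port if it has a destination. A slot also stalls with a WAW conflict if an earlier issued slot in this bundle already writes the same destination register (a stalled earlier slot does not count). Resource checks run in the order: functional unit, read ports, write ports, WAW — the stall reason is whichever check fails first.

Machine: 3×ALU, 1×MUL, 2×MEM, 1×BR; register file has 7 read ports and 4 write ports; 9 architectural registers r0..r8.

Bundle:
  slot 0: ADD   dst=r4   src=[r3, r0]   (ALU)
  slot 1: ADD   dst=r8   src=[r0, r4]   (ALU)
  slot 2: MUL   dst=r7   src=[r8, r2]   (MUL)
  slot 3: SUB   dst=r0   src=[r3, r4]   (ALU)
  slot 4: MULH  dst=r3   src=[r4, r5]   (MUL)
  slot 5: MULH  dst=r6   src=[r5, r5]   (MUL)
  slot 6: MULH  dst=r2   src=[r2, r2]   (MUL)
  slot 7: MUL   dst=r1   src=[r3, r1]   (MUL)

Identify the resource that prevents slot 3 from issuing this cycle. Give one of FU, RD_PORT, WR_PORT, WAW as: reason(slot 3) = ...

reason(slot 3) = RD_PORT

#0 ALU src=r3,r0 dispatched  <A:2 Mu:1 Ld:2 B:1 rd:5 wr:3>
#1 ALU src=r0,r4 dispatched  <A:1 Mu:1 Ld:2 B:1 rd:3 wr:2>
#2 MUL src=r8,r2 dispatched  <A:1 Mu:0 Ld:2 B:1 rd:1 wr:1>
#3 ALU src=r3,r4 held:RD_PORT  <A:1 Mu:0 Ld:2 B:1 rd:1 wr:1>
#4 MUL src=r4,r5 held:FU  <A:1 Mu:0 Ld:2 B:1 rd:1 wr:1>
#5 MUL src=r5,r5 held:FU  <A:1 Mu:0 Ld:2 B:1 rd:1 wr:1>
#6 MUL src=r2,r2 held:FU  <A:1 Mu:0 Ld:2 B:1 rd:1 wr:1>
#7 MUL src=r3,r1 held:FU  <A:1 Mu:0 Ld:2 B:1 rd:1 wr:1>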